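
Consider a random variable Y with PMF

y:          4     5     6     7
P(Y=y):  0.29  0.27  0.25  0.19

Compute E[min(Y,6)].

5.15

E[min(Y,6)] = Σ min(y,6)·P(Y=y)
 = 4·0.29 + 5·0.27 + 6·0.25 + 6·0.19
 = 1.16 + 1.35 + 1.5 + 1.14
 = 5.15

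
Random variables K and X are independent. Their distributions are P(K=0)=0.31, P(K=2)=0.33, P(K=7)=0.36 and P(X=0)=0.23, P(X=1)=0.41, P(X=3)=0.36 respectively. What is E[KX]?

E[KX] = Σ_k Σ_x kx · P(K=k)P(X=x)
 = 0·0.0713 + 0·0.1271 + 0·0.1116 + 0·0.0759 + 2·0.1353 + 6·0.1188 + 0·0.0828 + 7·0.1476 + 21·0.1296
 = 0 + 0 + 0 + 0 + 0.2706 + 0.7128 + 0 + 1.0332 + 2.7216
 = 4.7382

4.7382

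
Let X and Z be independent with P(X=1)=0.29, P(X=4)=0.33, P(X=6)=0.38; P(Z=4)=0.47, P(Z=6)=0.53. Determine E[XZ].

19.6834

E[XZ] = Σ_x Σ_z xz · P(X=x)P(Z=z)
 = 4·0.1363 + 6·0.1537 + 16·0.1551 + 24·0.1749 + 24·0.1786 + 36·0.2014
 = 0.5452 + 0.9222 + 2.4816 + 4.1976 + 4.2864 + 7.2504
 = 19.6834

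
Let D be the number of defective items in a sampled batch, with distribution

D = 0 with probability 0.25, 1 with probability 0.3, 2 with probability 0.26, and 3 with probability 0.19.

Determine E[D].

E[D] = Σ d·P(D=d)
 = 0·0.25 + 1·0.3 + 2·0.26 + 3·0.19
 = 0 + 0.3 + 0.52 + 0.57
 = 1.39

1.39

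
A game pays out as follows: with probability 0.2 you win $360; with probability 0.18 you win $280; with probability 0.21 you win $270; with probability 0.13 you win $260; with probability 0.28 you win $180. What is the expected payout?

E[payout] = 360·0.2 + 280·0.18 + 270·0.21 + 260·0.13 + 180·0.28
 = 72 + 50.4 + 56.7 + 33.8 + 50.4
 = 263.3

263.3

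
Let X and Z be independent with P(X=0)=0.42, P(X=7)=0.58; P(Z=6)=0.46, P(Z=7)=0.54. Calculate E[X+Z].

E[X+Z] = Σ_x Σ_z (x+z) · P(X=x)P(Z=z)
 = 6·0.1932 + 7·0.2268 + 13·0.2668 + 14·0.3132
 = 1.1592 + 1.5876 + 3.4684 + 4.3848
 = 10.6

10.6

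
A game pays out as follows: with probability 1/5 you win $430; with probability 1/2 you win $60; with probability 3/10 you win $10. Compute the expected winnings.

E[payout] = 430·1/5 + 60·1/2 + 10·3/10
 = 86 + 30 + 3
 = 119

119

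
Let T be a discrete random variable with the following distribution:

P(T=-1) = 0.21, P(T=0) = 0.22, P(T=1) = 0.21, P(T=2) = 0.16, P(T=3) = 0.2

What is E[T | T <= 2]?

P(T <= 2) = 0.21 + 0.22 + 0.21 + 0.16 = 0.8.
E[T | T <= 2] = [(-1)·0.21 + 0·0.22 + 1·0.21 + 2·0.16] / 0.8
 = 0.32 / 0.8
 = 2/5

0.4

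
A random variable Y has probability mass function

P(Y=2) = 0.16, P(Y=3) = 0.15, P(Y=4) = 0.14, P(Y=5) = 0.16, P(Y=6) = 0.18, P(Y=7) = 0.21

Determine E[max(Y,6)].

6.21

E[max(Y,6)] = Σ max(y,6)·P(Y=y)
 = 6·0.16 + 6·0.15 + 6·0.14 + 6·0.16 + 6·0.18 + 7·0.21
 = 0.96 + 0.9 + 0.84 + 0.96 + 1.08 + 1.47
 = 6.21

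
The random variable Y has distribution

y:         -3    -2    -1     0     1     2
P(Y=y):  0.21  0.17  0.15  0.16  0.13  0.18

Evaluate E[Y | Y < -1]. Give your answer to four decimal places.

P(Y < -1) = 0.21 + 0.17 = 0.38.
E[Y | Y < -1] = [(-3)·0.21 + (-2)·0.17] / 0.38
 = -0.97 / 0.38
 = -97/38

-2.5526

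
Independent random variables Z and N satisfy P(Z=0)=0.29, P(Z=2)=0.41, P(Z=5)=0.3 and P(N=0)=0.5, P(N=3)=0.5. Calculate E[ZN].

3.48

E[ZN] = Σ_z Σ_n zn · P(Z=z)P(N=n)
 = 0·0.145 + 0·0.145 + 0·0.205 + 6·0.205 + 0·0.15 + 15·0.15
 = 0 + 0 + 0 + 1.23 + 0 + 2.25
 = 3.48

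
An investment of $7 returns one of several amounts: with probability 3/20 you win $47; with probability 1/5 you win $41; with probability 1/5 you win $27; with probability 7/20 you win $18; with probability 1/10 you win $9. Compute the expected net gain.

E[payout] = 47·3/20 + 41·1/5 + 27·1/5 + 18·7/20 + 9·1/10
 = 141/20 + 41/5 + 27/5 + 63/10 + 9/10
 = 557/20
Net = 557/20 - 7 = 417/20

20.85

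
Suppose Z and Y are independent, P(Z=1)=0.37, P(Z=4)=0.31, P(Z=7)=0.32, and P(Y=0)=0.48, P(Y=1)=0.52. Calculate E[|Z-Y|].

3.33

E[|Z-Y|] = Σ_z Σ_y |z-y| · P(Z=z)P(Y=y)
 = 1·0.1776 + 0·0.1924 + 4·0.1488 + 3·0.1612 + 7·0.1536 + 6·0.1664
 = 0.1776 + 0 + 0.5952 + 0.4836 + 1.0752 + 0.9984
 = 3.33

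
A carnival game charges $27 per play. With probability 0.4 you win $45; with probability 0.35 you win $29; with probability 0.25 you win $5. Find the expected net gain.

E[payout] = 45·0.4 + 29·0.35 + 5·0.25
 = 18 + 10.15 + 1.25
 = 29.4
Net = 29.4 - 27 = 2.4

2.4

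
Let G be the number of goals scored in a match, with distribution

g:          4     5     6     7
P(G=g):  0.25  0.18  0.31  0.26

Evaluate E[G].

E[G] = Σ g·P(G=g)
 = 4·0.25 + 5·0.18 + 6·0.31 + 7·0.26
 = 1 + 0.9 + 1.86 + 1.82
 = 5.58

5.58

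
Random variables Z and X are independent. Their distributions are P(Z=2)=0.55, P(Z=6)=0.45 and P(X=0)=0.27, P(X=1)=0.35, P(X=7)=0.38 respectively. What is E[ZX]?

11.438

E[ZX] = Σ_z Σ_x zx · P(Z=z)P(X=x)
 = 0·0.1485 + 2·0.1925 + 14·0.209 + 0·0.1215 + 6·0.1575 + 42·0.171
 = 0 + 0.385 + 2.926 + 0 + 0.945 + 7.182
 = 11.438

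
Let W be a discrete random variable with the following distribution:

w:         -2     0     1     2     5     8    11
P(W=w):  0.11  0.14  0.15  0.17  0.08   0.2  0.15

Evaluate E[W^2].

34.22

E[W^2] = Σ w^2·P(W=w)
 = 4·0.11 + 0·0.14 + 1·0.15 + 4·0.17 + 25·0.08 + 64·0.2 + 121·0.15
 = 0.44 + 0 + 0.15 + 0.68 + 2 + 12.8 + 18.15
 = 34.22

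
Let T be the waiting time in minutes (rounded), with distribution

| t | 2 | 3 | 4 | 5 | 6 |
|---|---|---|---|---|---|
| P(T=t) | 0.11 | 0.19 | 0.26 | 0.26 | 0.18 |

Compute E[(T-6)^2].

E[(T-6)^2] = Σ (t-6)^2·P(T=t)
 = 16·0.11 + 9·0.19 + 4·0.26 + 1·0.26 + 0·0.18
 = 1.76 + 1.71 + 1.04 + 0.26 + 0
 = 4.77

4.77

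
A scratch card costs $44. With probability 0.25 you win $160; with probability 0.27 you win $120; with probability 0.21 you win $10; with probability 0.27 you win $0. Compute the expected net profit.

E[payout] = 160·0.25 + 120·0.27 + 10·0.21 + 0·0.27
 = 40 + 32.4 + 2.1 + 0
 = 74.5
Net = 74.5 - 44 = 30.5

30.5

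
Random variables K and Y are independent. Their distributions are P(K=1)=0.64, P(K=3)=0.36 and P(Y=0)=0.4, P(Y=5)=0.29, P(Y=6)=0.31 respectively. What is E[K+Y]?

E[K+Y] = Σ_k Σ_y (k+y) · P(K=k)P(Y=y)
 = 1·0.256 + 6·0.1856 + 7·0.1984 + 3·0.144 + 8·0.1044 + 9·0.1116
 = 0.256 + 1.1136 + 1.3888 + 0.432 + 0.8352 + 1.0044
 = 5.03

5.03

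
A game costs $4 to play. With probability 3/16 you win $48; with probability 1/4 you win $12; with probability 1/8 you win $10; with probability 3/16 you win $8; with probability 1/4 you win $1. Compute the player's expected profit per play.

E[payout] = 48·3/16 + 12·1/4 + 10·1/8 + 8·3/16 + 1·1/4
 = 9 + 3 + 5/4 + 3/2 + 1/4
 = 15
Net = 15 - 4 = 11

11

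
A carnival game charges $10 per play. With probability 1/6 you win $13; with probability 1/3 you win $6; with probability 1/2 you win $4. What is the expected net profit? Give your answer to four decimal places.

E[payout] = 13·1/6 + 6·1/3 + 4·1/2
 = 13/6 + 2 + 2
 = 37/6
Net = 37/6 - 10 = -23/6

-3.8333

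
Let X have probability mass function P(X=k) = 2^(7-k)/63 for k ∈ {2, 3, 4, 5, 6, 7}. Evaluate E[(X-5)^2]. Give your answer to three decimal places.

5.810

E[(X-5)^2] = Σ (x-5)^2·P(X=x)
 = 9·32/63 + 4·16/63 + 1·8/63 + 0·4/63 + 1·2/63 + 4·1/63
 = 32/7 + 64/63 + 8/63 + 0 + 2/63 + 4/63
 = 122/21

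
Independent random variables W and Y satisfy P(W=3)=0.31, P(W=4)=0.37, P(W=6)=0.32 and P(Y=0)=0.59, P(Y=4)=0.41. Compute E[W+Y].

E[W+Y] = Σ_w Σ_y (w+y) · P(W=w)P(Y=y)
 = 3·0.1829 + 7·0.1271 + 4·0.2183 + 8·0.1517 + 6·0.1888 + 10·0.1312
 = 0.5487 + 0.8897 + 0.8732 + 1.2136 + 1.1328 + 1.312
 = 5.97

5.97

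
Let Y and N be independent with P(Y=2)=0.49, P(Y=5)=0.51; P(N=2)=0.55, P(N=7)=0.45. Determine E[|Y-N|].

2.403

E[|Y-N|] = Σ_y Σ_n |y-n| · P(Y=y)P(N=n)
 = 0·0.2695 + 5·0.2205 + 3·0.2805 + 2·0.2295
 = 0 + 1.1025 + 0.8415 + 0.459
 = 2.403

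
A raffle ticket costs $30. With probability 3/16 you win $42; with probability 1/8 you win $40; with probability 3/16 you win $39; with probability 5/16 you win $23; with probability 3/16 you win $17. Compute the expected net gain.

E[payout] = 42·3/16 + 40·1/8 + 39·3/16 + 23·5/16 + 17·3/16
 = 63/8 + 5 + 117/16 + 115/16 + 51/16
 = 489/16
Net = 489/16 - 30 = 9/16

0.5625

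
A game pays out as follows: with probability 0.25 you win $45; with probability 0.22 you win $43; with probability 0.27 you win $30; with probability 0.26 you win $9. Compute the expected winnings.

E[payout] = 45·0.25 + 43·0.22 + 30·0.27 + 9·0.26
 = 11.25 + 9.46 + 8.1 + 2.34
 = 31.15

31.15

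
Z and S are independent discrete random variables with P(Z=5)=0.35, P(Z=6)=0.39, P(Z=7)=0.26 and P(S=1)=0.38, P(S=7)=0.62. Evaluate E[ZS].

27.8952

E[ZS] = Σ_z Σ_s zs · P(Z=z)P(S=s)
 = 5·0.133 + 35·0.217 + 6·0.1482 + 42·0.2418 + 7·0.0988 + 49·0.1612
 = 0.665 + 7.595 + 0.8892 + 10.1556 + 0.6916 + 7.8988
 = 27.8952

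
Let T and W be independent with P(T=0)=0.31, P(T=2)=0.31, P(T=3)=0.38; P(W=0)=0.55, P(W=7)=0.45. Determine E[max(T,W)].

E[max(T,W)] = Σ_t Σ_w max(t,w) · P(T=t)P(W=w)
 = 0·0.1705 + 7·0.1395 + 2·0.1705 + 7·0.1395 + 3·0.209 + 7·0.171
 = 0 + 0.9765 + 0.341 + 0.9765 + 0.627 + 1.197
 = 4.118

4.118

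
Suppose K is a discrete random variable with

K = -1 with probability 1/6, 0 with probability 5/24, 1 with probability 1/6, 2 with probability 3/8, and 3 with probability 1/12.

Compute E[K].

1

E[K] = Σ k·P(K=k)
 = (-1)·1/6 + 0·5/24 + 1·1/6 + 2·3/8 + 3·1/12
 = (-1/6) + 0 + 1/6 + 3/4 + 1/4
 = 1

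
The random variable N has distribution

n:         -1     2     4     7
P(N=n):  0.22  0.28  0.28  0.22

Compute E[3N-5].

E[3N-5] = Σ (3n-5)·P(N=n)
 = (-8)·0.22 + 1·0.28 + 7·0.28 + 16·0.22
 = (-1.76) + 0.28 + 1.96 + 3.52
 = 4

4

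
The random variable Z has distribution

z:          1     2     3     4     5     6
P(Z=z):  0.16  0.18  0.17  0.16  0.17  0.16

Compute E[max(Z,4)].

4.49

E[max(Z,4)] = Σ max(z,4)·P(Z=z)
 = 4·0.16 + 4·0.18 + 4·0.17 + 4·0.16 + 5·0.17 + 6·0.16
 = 0.64 + 0.72 + 0.68 + 0.64 + 0.85 + 0.96
 = 4.49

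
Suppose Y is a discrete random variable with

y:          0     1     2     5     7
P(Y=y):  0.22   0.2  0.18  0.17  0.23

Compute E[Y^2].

16.44

E[Y^2] = Σ y^2·P(Y=y)
 = 0·0.22 + 1·0.2 + 4·0.18 + 25·0.17 + 49·0.23
 = 0 + 0.2 + 0.72 + 4.25 + 11.27
 = 16.44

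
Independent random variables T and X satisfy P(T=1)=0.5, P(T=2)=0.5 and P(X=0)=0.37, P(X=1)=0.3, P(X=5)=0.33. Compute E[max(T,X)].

E[max(T,X)] = Σ_t Σ_x max(t,x) · P(T=t)P(X=x)
 = 1·0.185 + 1·0.15 + 5·0.165 + 2·0.185 + 2·0.15 + 5·0.165
 = 0.185 + 0.15 + 0.825 + 0.37 + 0.3 + 0.825
 = 2.655

2.655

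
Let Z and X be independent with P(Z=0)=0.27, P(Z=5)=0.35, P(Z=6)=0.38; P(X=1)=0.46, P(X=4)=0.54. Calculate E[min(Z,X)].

1.9126

E[min(Z,X)] = Σ_z Σ_x min(z,x) · P(Z=z)P(X=x)
 = 0·0.1242 + 0·0.1458 + 1·0.161 + 4·0.189 + 1·0.1748 + 4·0.2052
 = 0 + 0 + 0.161 + 0.756 + 0.1748 + 0.8208
 = 1.9126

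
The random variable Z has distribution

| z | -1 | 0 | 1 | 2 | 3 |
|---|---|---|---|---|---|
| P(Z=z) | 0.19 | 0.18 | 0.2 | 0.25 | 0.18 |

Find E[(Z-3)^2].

E[(Z-3)^2] = Σ (z-3)^2·P(Z=z)
 = 16·0.19 + 9·0.18 + 4·0.2 + 1·0.25 + 0·0.18
 = 3.04 + 1.62 + 0.8 + 0.25 + 0
 = 5.71

5.71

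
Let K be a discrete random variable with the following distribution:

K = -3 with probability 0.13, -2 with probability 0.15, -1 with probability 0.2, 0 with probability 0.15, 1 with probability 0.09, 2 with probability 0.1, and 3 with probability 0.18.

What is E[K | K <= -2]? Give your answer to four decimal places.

-2.4643

P(K <= -2) = 0.13 + 0.15 = 0.28.
E[K | K <= -2] = [(-3)·0.13 + (-2)·0.15] / 0.28
 = -0.69 / 0.28
 = -69/28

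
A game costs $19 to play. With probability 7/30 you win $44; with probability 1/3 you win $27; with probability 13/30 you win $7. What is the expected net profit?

3.3

E[payout] = 44·7/30 + 27·1/3 + 7·13/30
 = 154/15 + 9 + 91/30
 = 223/10
Net = 223/10 - 19 = 33/10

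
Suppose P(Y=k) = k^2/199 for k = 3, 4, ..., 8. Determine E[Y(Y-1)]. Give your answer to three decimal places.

37.528

E[Y(Y-1)] = Σ y(y-1)·P(Y=y)
 = 6·9/199 + 12·16/199 + 20·25/199 + 30·36/199 + 42·49/199 + 56·64/199
 = 54/199 + 192/199 + 500/199 + 1080/199 + 2058/199 + 3584/199
 = 7468/199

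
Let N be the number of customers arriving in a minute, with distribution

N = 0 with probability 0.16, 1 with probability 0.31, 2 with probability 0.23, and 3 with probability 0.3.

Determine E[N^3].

10.25

E[N^3] = Σ n^3·P(N=n)
 = 0·0.16 + 1·0.31 + 8·0.23 + 27·0.3
 = 0 + 0.31 + 1.84 + 8.1
 = 10.25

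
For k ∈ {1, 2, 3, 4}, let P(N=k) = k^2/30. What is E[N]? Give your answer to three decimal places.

E[N] = Σ n·P(N=n)
 = 1·1/30 + 2·2/15 + 3·3/10 + 4·8/15
 = 1/30 + 4/15 + 9/10 + 32/15
 = 10/3

3.333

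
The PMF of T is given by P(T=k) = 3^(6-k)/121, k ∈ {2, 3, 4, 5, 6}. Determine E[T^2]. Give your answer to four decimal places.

6.7934

E[T^2] = Σ t^2·P(T=t)
 = 4·81/121 + 9·27/121 + 16·9/121 + 25·3/121 + 36·1/121
 = 324/121 + 243/121 + 144/121 + 75/121 + 36/121
 = 822/121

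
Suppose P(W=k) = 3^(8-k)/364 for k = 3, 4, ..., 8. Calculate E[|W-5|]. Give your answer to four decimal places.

1.6071

E[|W-5|] = Σ |w-5|·P(W=w)
 = 2·243/364 + 1·81/364 + 0·27/364 + 1·9/364 + 2·3/364 + 3·1/364
 = 243/182 + 81/364 + 0 + 9/364 + 3/182 + 3/364
 = 45/28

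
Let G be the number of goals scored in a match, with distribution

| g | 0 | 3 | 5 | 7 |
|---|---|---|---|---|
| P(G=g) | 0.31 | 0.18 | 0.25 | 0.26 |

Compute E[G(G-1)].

E[G(G-1)] = Σ g(g-1)·P(G=g)
 = 0·0.31 + 6·0.18 + 20·0.25 + 42·0.26
 = 0 + 1.08 + 5 + 10.92
 = 17

17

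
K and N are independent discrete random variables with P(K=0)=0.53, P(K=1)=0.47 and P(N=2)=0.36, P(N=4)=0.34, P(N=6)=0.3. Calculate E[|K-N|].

E[|K-N|] = Σ_k Σ_n |k-n| · P(K=k)P(N=n)
 = 2·0.1908 + 4·0.1802 + 6·0.159 + 1·0.1692 + 3·0.1598 + 5·0.141
 = 0.3816 + 0.7208 + 0.954 + 0.1692 + 0.4794 + 0.705
 = 3.41

3.41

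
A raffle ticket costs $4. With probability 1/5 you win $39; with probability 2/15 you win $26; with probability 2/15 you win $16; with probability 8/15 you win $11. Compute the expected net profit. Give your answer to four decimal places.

E[payout] = 39·1/5 + 26·2/15 + 16·2/15 + 11·8/15
 = 39/5 + 52/15 + 32/15 + 88/15
 = 289/15
Net = 289/15 - 4 = 229/15

15.2667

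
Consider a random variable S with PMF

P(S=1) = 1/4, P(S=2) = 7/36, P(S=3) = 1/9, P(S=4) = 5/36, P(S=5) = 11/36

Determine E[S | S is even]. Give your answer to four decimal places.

P(S is even) = 7/36 + 5/36 = 1/3.
E[S | S is even] = [2·7/36 + 4·5/36] / (1/3)
 = 17/18 / (1/3)
 = 17/6

2.8333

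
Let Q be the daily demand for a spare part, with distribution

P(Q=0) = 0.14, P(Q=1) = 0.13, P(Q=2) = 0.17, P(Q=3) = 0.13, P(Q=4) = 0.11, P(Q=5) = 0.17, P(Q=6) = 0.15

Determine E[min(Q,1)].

0.86

E[min(Q,1)] = Σ min(q,1)·P(Q=q)
 = 0·0.14 + 1·0.13 + 1·0.17 + 1·0.13 + 1·0.11 + 1·0.17 + 1·0.15
 = 0 + 0.13 + 0.17 + 0.13 + 0.11 + 0.17 + 0.15
 = 0.86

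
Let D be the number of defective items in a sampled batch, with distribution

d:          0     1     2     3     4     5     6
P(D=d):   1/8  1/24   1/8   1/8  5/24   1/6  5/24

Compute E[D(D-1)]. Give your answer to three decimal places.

13.083

E[D(D-1)] = Σ d(d-1)·P(D=d)
 = 0·1/8 + 0·1/24 + 2·1/8 + 6·1/8 + 12·5/24 + 20·1/6 + 30·5/24
 = 0 + 0 + 1/4 + 3/4 + 5/2 + 10/3 + 25/4
 = 157/12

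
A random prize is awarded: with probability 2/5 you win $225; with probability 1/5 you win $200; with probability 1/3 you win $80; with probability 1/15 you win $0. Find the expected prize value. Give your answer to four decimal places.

156.6667

E[payout] = 225·2/5 + 200·1/5 + 80·1/3 + 0·1/15
 = 90 + 40 + 80/3 + 0
 = 470/3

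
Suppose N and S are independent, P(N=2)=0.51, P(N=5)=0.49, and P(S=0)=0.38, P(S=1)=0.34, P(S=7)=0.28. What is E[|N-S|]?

3.1468

E[|N-S|] = Σ_n Σ_s |n-s| · P(N=n)P(S=s)
 = 2·0.1938 + 1·0.1734 + 5·0.1428 + 5·0.1862 + 4·0.1666 + 2·0.1372
 = 0.3876 + 0.1734 + 0.714 + 0.931 + 0.6664 + 0.2744
 = 3.1468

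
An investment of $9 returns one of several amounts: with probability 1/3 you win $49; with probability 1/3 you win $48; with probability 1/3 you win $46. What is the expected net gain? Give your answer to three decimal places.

38.667

E[payout] = 49·1/3 + 48·1/3 + 46·1/3
 = 49/3 + 16 + 46/3
 = 143/3
Net = 143/3 - 9 = 116/3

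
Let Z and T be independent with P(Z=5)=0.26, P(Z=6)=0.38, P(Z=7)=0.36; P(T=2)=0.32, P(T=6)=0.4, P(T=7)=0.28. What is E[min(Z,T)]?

4.644

E[min(Z,T)] = Σ_z Σ_t min(z,t) · P(Z=z)P(T=t)
 = 2·0.0832 + 5·0.104 + 5·0.0728 + 2·0.1216 + 6·0.152 + 6·0.1064 + 2·0.1152 + 6·0.144 + 7·0.1008
 = 0.1664 + 0.52 + 0.364 + 0.2432 + 0.912 + 0.6384 + 0.2304 + 0.864 + 0.7056
 = 4.644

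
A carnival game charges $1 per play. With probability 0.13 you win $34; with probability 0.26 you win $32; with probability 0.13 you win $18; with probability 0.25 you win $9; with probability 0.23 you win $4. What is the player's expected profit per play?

17.25

E[payout] = 34·0.13 + 32·0.26 + 18·0.13 + 9·0.25 + 4·0.23
 = 4.42 + 8.32 + 2.34 + 2.25 + 0.92
 = 18.25
Net = 18.25 - 1 = 17.25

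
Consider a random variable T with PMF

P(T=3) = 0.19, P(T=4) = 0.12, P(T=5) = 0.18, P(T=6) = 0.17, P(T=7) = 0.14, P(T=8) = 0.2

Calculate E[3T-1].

15.65

E[3T-1] = Σ (3t-1)·P(T=t)
 = 8·0.19 + 11·0.12 + 14·0.18 + 17·0.17 + 20·0.14 + 23·0.2
 = 1.52 + 1.32 + 2.52 + 2.89 + 2.8 + 4.6
 = 15.65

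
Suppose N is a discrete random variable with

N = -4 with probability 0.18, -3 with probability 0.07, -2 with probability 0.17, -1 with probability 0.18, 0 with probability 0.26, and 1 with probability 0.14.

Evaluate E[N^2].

E[N^2] = Σ n^2·P(N=n)
 = 16·0.18 + 9·0.07 + 4·0.17 + 1·0.18 + 0·0.26 + 1·0.14
 = 2.88 + 0.63 + 0.68 + 0.18 + 0 + 0.14
 = 4.51

4.51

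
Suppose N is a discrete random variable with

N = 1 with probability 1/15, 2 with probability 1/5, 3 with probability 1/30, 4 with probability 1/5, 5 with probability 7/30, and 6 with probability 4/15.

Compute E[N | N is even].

P(N is even) = 1/5 + 1/5 + 4/15 = 2/3.
E[N | N is even] = [2·1/5 + 4·1/5 + 6·4/15] / (2/3)
 = 14/5 / (2/3)
 = 21/5

4.2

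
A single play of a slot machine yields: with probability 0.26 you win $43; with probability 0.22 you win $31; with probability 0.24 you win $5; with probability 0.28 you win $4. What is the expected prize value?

20.32

E[payout] = 43·0.26 + 31·0.22 + 5·0.24 + 4·0.28
 = 11.18 + 6.82 + 1.2 + 1.12
 = 20.32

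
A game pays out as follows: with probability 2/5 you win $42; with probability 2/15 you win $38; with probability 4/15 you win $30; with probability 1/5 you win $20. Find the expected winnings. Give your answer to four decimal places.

E[payout] = 42·2/5 + 38·2/15 + 30·4/15 + 20·1/5
 = 84/5 + 76/15 + 8 + 4
 = 508/15

33.8667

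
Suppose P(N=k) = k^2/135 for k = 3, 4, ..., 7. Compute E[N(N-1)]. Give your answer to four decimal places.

28.7704

E[N(N-1)] = Σ n(n-1)·P(N=n)
 = 6·1/15 + 12·16/135 + 20·5/27 + 30·4/15 + 42·49/135
 = 2/5 + 64/45 + 100/27 + 8 + 686/45
 = 3884/135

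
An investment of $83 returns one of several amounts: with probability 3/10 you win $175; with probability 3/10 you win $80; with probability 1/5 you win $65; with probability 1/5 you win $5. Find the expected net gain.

7.5

E[payout] = 175·3/10 + 80·3/10 + 65·1/5 + 5·1/5
 = 105/2 + 24 + 13 + 1
 = 181/2
Net = 181/2 - 83 = 15/2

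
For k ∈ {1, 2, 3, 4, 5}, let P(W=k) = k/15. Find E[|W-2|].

1.8

E[|W-2|] = Σ |w-2|·P(W=w)
 = 1·1/15 + 0·2/15 + 1·1/5 + 2·4/15 + 3·1/3
 = 1/15 + 0 + 1/5 + 8/15 + 1
 = 9/5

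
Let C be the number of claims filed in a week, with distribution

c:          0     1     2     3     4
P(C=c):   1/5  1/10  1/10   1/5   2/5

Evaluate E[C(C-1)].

E[C(C-1)] = Σ c(c-1)·P(C=c)
 = 0·1/5 + 0·1/10 + 2·1/10 + 6·1/5 + 12·2/5
 = 0 + 0 + 1/5 + 6/5 + 24/5
 = 31/5

6.2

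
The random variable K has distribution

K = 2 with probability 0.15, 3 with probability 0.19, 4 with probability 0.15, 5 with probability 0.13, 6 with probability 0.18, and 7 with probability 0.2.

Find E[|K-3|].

E[|K-3|] = Σ |k-3|·P(K=k)
 = 1·0.15 + 0·0.19 + 1·0.15 + 2·0.13 + 3·0.18 + 4·0.2
 = 0.15 + 0 + 0.15 + 0.26 + 0.54 + 0.8
 = 1.9

1.9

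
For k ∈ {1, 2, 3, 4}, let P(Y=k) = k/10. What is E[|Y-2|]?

1.2

E[|Y-2|] = Σ |y-2|·P(Y=y)
 = 1·1/10 + 0·1/5 + 1·3/10 + 2·2/5
 = 1/10 + 0 + 3/10 + 4/5
 = 6/5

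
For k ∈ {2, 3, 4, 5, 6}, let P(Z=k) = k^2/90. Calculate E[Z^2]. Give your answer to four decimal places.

25.2667

E[Z^2] = Σ z^2·P(Z=z)
 = 4·2/45 + 9·1/10 + 16·8/45 + 25·5/18 + 36·2/5
 = 8/45 + 9/10 + 128/45 + 125/18 + 72/5
 = 379/15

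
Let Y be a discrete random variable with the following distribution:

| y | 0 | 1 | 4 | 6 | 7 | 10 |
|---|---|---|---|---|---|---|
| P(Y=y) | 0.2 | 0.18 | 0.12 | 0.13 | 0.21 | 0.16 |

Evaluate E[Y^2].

E[Y^2] = Σ y^2·P(Y=y)
 = 0·0.2 + 1·0.18 + 16·0.12 + 36·0.13 + 49·0.21 + 100·0.16
 = 0 + 0.18 + 1.92 + 4.68 + 10.29 + 16
 = 33.07

33.07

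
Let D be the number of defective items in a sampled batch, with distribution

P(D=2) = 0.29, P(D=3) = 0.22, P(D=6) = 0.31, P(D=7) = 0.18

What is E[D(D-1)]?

E[D(D-1)] = Σ d(d-1)·P(D=d)
 = 2·0.29 + 6·0.22 + 30·0.31 + 42·0.18
 = 0.58 + 1.32 + 9.3 + 7.56
 = 18.76

18.76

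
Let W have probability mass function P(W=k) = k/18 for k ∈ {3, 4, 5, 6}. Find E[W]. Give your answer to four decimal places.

4.7778

E[W] = Σ w·P(W=w)
 = 3·1/6 + 4·2/9 + 5·5/18 + 6·1/3
 = 1/2 + 8/9 + 25/18 + 2
 = 43/9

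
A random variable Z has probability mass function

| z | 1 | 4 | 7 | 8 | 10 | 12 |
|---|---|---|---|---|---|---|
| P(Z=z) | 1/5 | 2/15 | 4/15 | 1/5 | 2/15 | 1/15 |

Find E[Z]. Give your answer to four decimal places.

E[Z] = Σ z·P(Z=z)
 = 1·1/5 + 4·2/15 + 7·4/15 + 8·1/5 + 10·2/15 + 12·1/15
 = 1/5 + 8/15 + 28/15 + 8/5 + 4/3 + 4/5
 = 19/3

6.3333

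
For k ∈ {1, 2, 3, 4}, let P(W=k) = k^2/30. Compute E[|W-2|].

E[|W-2|] = Σ |w-2|·P(W=w)
 = 1·1/30 + 0·2/15 + 1·3/10 + 2·8/15
 = 1/30 + 0 + 3/10 + 16/15
 = 7/5

1.4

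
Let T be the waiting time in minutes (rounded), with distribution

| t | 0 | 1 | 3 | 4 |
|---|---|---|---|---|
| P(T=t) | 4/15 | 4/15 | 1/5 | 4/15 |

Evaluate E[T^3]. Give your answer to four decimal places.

22.7333

E[T^3] = Σ t^3·P(T=t)
 = 0·4/15 + 1·4/15 + 27·1/5 + 64·4/15
 = 0 + 4/15 + 27/5 + 256/15
 = 341/15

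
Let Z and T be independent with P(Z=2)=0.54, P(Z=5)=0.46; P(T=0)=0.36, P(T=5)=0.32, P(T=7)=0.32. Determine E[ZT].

E[ZT] = Σ_z Σ_t zt · P(Z=z)P(T=t)
 = 0·0.1944 + 10·0.1728 + 14·0.1728 + 0·0.1656 + 25·0.1472 + 35·0.1472
 = 0 + 1.728 + 2.4192 + 0 + 3.68 + 5.152
 = 12.9792

12.9792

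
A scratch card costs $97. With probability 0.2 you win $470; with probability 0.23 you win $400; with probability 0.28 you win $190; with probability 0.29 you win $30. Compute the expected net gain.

E[payout] = 470·0.2 + 400·0.23 + 190·0.28 + 30·0.29
 = 94 + 92 + 53.2 + 8.7
 = 247.9
Net = 247.9 - 97 = 150.9

150.9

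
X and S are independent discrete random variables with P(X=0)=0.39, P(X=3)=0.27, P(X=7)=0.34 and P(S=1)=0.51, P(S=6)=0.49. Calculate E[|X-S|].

E[|X-S|] = Σ_x Σ_s |x-s| · P(X=x)P(S=s)
 = 1·0.1989 + 6·0.1911 + 2·0.1377 + 3·0.1323 + 6·0.1734 + 1·0.1666
 = 0.1989 + 1.1466 + 0.2754 + 0.3969 + 1.0404 + 0.1666
 = 3.2248

3.2248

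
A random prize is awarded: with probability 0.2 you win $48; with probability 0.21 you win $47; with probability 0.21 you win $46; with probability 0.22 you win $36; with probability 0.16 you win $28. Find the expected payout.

41.53

E[payout] = 48·0.2 + 47·0.21 + 46·0.21 + 36·0.22 + 28·0.16
 = 9.6 + 9.87 + 9.66 + 7.92 + 4.48
 = 41.53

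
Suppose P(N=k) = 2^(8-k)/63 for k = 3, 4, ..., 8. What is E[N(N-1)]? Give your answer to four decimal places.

E[N(N-1)] = Σ n(n-1)·P(N=n)
 = 6·32/63 + 12·16/63 + 20·8/63 + 30·4/63 + 42·2/63 + 56·1/63
 = 64/21 + 64/21 + 160/63 + 40/21 + 4/3 + 8/9
 = 268/21

12.7619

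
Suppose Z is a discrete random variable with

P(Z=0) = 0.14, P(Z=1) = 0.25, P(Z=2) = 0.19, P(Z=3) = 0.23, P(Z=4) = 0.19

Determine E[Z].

E[Z] = Σ z·P(Z=z)
 = 0·0.14 + 1·0.25 + 2·0.19 + 3·0.23 + 4·0.19
 = 0 + 0.25 + 0.38 + 0.69 + 0.76
 = 2.08

2.08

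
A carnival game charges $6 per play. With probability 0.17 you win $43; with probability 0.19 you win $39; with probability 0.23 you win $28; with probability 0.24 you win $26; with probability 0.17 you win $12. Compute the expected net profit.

E[payout] = 43·0.17 + 39·0.19 + 28·0.23 + 26·0.24 + 12·0.17
 = 7.31 + 7.41 + 6.44 + 6.24 + 2.04
 = 29.44
Net = 29.44 - 6 = 23.44

23.44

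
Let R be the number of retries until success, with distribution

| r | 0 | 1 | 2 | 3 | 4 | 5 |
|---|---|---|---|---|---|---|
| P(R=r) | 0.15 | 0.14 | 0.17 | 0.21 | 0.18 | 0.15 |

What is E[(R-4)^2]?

E[(R-4)^2] = Σ (r-4)^2·P(R=r)
 = 16·0.15 + 9·0.14 + 4·0.17 + 1·0.21 + 0·0.18 + 1·0.15
 = 2.4 + 1.26 + 0.68 + 0.21 + 0 + 0.15
 = 4.7

4.7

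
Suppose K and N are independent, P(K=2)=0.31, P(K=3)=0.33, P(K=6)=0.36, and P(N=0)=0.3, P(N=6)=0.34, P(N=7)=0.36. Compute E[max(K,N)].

E[max(K,N)] = Σ_k Σ_n max(k,n) · P(K=k)P(N=n)
 = 2·0.093 + 6·0.1054 + 7·0.1116 + 3·0.099 + 6·0.1122 + 7·0.1188 + 6·0.108 + 6·0.1224 + 7·0.1296
 = 0.186 + 0.6324 + 0.7812 + 0.297 + 0.6732 + 0.8316 + 0.648 + 0.7344 + 0.9072
 = 5.691

5.691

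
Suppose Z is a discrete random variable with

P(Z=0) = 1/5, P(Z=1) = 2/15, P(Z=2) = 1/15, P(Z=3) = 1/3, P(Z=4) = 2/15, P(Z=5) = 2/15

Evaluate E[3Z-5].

E[3Z-5] = Σ (3z-5)·P(Z=z)
 = (-5)·1/5 + (-2)·2/15 + 1·1/15 + 4·1/3 + 7·2/15 + 10·2/15
 = (-1) + (-4/15) + 1/15 + 4/3 + 14/15 + 4/3
 = 12/5

2.4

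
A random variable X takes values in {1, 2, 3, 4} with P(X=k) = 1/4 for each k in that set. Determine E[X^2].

E[X^2] = Σ x^2·P(X=x)
 = 1·1/4 + 4·1/4 + 9·1/4 + 16·1/4
 = 1/4 + 1 + 9/4 + 4
 = 15/2

7.5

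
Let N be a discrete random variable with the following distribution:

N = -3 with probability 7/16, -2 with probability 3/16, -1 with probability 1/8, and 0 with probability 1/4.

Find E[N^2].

4.8125

E[N^2] = Σ n^2·P(N=n)
 = 9·7/16 + 4·3/16 + 1·1/8 + 0·1/4
 = 63/16 + 3/4 + 1/8 + 0
 = 77/16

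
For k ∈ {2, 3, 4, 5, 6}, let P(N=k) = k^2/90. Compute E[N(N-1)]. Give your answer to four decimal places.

20.3778

E[N(N-1)] = Σ n(n-1)·P(N=n)
 = 2·2/45 + 6·1/10 + 12·8/45 + 20·5/18 + 30·2/5
 = 4/45 + 3/5 + 32/15 + 50/9 + 12
 = 917/45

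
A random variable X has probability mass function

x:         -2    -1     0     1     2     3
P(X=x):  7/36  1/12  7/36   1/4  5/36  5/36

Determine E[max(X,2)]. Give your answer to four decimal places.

E[max(X,2)] = Σ max(x,2)·P(X=x)
 = 2·7/36 + 2·1/12 + 2·7/36 + 2·1/4 + 2·5/36 + 3·5/36
 = 7/18 + 1/6 + 7/18 + 1/2 + 5/18 + 5/12
 = 77/36

2.1389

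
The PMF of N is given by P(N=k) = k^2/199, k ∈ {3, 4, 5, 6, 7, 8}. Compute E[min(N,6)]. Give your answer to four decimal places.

5.5779

E[min(N,6)] = Σ min(n,6)·P(N=n)
 = 3·9/199 + 4·16/199 + 5·25/199 + 6·36/199 + 6·49/199 + 6·64/199
 = 27/199 + 64/199 + 125/199 + 216/199 + 294/199 + 384/199
 = 1110/199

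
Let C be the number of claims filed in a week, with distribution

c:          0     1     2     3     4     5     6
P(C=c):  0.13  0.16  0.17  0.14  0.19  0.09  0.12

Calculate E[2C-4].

1.7

E[2C-4] = Σ (2c-4)·P(C=c)
 = (-4)·0.13 + (-2)·0.16 + 0·0.17 + 2·0.14 + 4·0.19 + 6·0.09 + 8·0.12
 = (-0.52) + (-0.32) + 0 + 0.28 + 0.76 + 0.54 + 0.96
 = 1.7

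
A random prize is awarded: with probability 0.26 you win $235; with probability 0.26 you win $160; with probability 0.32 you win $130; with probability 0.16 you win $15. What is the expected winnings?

146.7

E[payout] = 235·0.26 + 160·0.26 + 130·0.32 + 15·0.16
 = 61.1 + 41.6 + 41.6 + 2.4
 = 146.7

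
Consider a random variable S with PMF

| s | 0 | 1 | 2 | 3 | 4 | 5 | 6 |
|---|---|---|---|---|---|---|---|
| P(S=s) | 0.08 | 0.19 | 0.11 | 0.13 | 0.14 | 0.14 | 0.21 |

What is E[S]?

3.32

E[S] = Σ s·P(S=s)
 = 0·0.08 + 1·0.19 + 2·0.11 + 3·0.13 + 4·0.14 + 5·0.14 + 6·0.21
 = 0 + 0.19 + 0.22 + 0.39 + 0.56 + 0.7 + 1.26
 = 3.32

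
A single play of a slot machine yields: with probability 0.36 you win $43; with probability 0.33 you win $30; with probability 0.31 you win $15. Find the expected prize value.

30.03

E[payout] = 43·0.36 + 30·0.33 + 15·0.31
 = 15.48 + 9.9 + 4.65
 = 30.03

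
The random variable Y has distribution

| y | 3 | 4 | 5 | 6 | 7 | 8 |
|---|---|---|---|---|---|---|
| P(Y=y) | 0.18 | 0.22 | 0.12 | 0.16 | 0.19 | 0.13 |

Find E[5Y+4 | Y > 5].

38.6875

P(Y > 5) = 0.16 + 0.19 + 0.13 = 0.48.
E[5Y+4 | Y > 5] = [34·0.16 + 39·0.19 + 44·0.13] / 0.48
 = 18.57 / 0.48
 = 619/16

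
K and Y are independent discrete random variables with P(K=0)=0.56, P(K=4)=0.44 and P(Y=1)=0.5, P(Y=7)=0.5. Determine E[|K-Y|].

E[|K-Y|] = Σ_k Σ_y |k-y| · P(K=k)P(Y=y)
 = 1·0.28 + 7·0.28 + 3·0.22 + 3·0.22
 = 0.28 + 1.96 + 0.66 + 0.66
 = 3.56

3.56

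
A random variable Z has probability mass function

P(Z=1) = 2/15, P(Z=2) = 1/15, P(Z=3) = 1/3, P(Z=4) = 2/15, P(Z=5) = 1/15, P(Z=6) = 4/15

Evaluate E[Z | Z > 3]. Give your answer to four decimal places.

5.2857

P(Z > 3) = 2/15 + 1/15 + 4/15 = 7/15.
E[Z | Z > 3] = [4·2/15 + 5·1/15 + 6·4/15] / (7/15)
 = 37/15 / (7/15)
 = 37/7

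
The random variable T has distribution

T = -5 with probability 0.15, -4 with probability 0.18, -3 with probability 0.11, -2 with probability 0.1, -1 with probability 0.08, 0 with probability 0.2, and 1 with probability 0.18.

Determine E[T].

E[T] = Σ t·P(T=t)
 = (-5)·0.15 + (-4)·0.18 + (-3)·0.11 + (-2)·0.1 + (-1)·0.08 + 0·0.2 + 1·0.18
 = (-0.75) + (-0.72) + (-0.33) + (-0.2) + (-0.08) + 0 + 0.18
 = -1.9

-1.9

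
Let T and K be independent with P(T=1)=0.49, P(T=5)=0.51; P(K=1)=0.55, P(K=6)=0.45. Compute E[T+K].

E[T+K] = Σ_t Σ_k (t+k) · P(T=t)P(K=k)
 = 2·0.2695 + 7·0.2205 + 6·0.2805 + 11·0.2295
 = 0.539 + 1.5435 + 1.683 + 2.5245
 = 6.29

6.29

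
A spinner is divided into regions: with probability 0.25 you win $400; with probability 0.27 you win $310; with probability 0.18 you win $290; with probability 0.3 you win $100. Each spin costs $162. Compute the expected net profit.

103.9

E[payout] = 400·0.25 + 310·0.27 + 290·0.18 + 100·0.3
 = 100 + 83.7 + 52.2 + 30
 = 265.9
Net = 265.9 - 162 = 103.9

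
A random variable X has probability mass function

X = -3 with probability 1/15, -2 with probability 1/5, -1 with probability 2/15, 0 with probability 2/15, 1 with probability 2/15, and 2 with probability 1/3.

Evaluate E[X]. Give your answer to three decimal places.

0.067

E[X] = Σ x·P(X=x)
 = (-3)·1/15 + (-2)·1/5 + (-1)·2/15 + 0·2/15 + 1·2/15 + 2·1/3
 = (-1/5) + (-2/5) + (-2/15) + 0 + 2/15 + 2/3
 = 1/15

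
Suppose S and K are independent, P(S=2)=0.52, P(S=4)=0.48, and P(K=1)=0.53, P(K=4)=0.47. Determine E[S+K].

E[S+K] = Σ_s Σ_k (s+k) · P(S=s)P(K=k)
 = 3·0.2756 + 6·0.2444 + 5·0.2544 + 8·0.2256
 = 0.8268 + 1.4664 + 1.272 + 1.8048
 = 5.37

5.37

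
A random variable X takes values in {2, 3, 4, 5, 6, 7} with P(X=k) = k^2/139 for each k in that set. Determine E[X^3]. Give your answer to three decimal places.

208.683

E[X^3] = Σ x^3·P(X=x)
 = 8·4/139 + 27·9/139 + 64·16/139 + 125·25/139 + 216·36/139 + 343·49/139
 = 32/139 + 243/139 + 1024/139 + 3125/139 + 7776/139 + 16807/139
 = 29007/139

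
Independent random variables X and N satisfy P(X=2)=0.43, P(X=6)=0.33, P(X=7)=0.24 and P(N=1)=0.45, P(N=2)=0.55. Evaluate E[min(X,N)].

E[min(X,N)] = Σ_x Σ_n min(x,n) · P(X=x)P(N=n)
 = 1·0.1935 + 2·0.2365 + 1·0.1485 + 2·0.1815 + 1·0.108 + 2·0.132
 = 0.1935 + 0.473 + 0.1485 + 0.363 + 0.108 + 0.264
 = 1.55

1.55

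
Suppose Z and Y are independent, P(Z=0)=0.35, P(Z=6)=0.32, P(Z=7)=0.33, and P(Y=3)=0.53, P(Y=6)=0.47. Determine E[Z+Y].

8.64

E[Z+Y] = Σ_z Σ_y (z+y) · P(Z=z)P(Y=y)
 = 3·0.1855 + 6·0.1645 + 9·0.1696 + 12·0.1504 + 10·0.1749 + 13·0.1551
 = 0.5565 + 0.987 + 1.5264 + 1.8048 + 1.749 + 2.0163
 = 8.64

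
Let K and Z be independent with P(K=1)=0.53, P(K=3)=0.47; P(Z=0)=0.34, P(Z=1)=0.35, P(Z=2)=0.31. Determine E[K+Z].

E[K+Z] = Σ_k Σ_z (k+z) · P(K=k)P(Z=z)
 = 1·0.1802 + 2·0.1855 + 3·0.1643 + 3·0.1598 + 4·0.1645 + 5·0.1457
 = 0.1802 + 0.371 + 0.4929 + 0.4794 + 0.658 + 0.7285
 = 2.91

2.91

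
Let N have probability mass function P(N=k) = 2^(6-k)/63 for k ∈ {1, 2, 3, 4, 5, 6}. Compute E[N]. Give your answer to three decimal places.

E[N] = Σ n·P(N=n)
 = 1·32/63 + 2·16/63 + 3·8/63 + 4·4/63 + 5·2/63 + 6·1/63
 = 32/63 + 32/63 + 8/21 + 16/63 + 10/63 + 2/21
 = 40/21

1.905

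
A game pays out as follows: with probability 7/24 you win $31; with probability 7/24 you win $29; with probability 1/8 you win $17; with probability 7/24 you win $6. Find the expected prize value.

21.375

E[payout] = 31·7/24 + 29·7/24 + 17·1/8 + 6·7/24
 = 217/24 + 203/24 + 17/8 + 7/4
 = 171/8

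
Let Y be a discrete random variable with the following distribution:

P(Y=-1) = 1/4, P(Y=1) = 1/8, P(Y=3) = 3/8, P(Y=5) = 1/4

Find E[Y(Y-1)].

E[Y(Y-1)] = Σ y(y-1)·P(Y=y)
 = 2·1/4 + 0·1/8 + 6·3/8 + 20·1/4
 = 1/2 + 0 + 9/4 + 5
 = 31/4

7.75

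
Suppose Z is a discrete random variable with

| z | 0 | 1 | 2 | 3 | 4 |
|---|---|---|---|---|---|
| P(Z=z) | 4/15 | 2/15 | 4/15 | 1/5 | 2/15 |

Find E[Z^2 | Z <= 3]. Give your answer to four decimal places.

3.4615

P(Z <= 3) = 4/15 + 2/15 + 4/15 + 1/5 = 13/15.
E[Z^2 | Z <= 3] = [0·4/15 + 1·2/15 + 4·4/15 + 9·1/5] / (13/15)
 = 3 / (13/15)
 = 45/13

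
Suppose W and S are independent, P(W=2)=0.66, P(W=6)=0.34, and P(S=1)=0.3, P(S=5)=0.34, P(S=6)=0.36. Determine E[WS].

13.9776

E[WS] = Σ_w Σ_s ws · P(W=w)P(S=s)
 = 2·0.198 + 10·0.2244 + 12·0.2376 + 6·0.102 + 30·0.1156 + 36·0.1224
 = 0.396 + 2.244 + 2.8512 + 0.612 + 3.468 + 4.4064
 = 13.9776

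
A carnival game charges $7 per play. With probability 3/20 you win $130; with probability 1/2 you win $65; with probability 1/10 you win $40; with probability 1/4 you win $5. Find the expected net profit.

E[payout] = 130·3/20 + 65·1/2 + 40·1/10 + 5·1/4
 = 39/2 + 65/2 + 4 + 5/4
 = 229/4
Net = 229/4 - 7 = 201/4

50.25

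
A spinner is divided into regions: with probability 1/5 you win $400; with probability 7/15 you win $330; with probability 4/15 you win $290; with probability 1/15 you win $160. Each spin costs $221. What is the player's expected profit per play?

101

E[payout] = 400·1/5 + 330·7/15 + 290·4/15 + 160·1/15
 = 80 + 154 + 232/3 + 32/3
 = 322
Net = 322 - 221 = 101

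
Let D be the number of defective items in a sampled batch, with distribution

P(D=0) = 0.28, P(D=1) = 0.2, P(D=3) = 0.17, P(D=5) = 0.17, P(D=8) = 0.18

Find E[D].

3

E[D] = Σ d·P(D=d)
 = 0·0.28 + 1·0.2 + 3·0.17 + 5·0.17 + 8·0.18
 = 0 + 0.2 + 0.51 + 0.85 + 1.44
 = 3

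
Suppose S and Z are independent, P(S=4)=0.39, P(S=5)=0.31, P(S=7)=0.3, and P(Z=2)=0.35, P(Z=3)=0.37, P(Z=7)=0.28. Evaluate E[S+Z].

8.98

E[S+Z] = Σ_s Σ_z (s+z) · P(S=s)P(Z=z)
 = 6·0.1365 + 7·0.1443 + 11·0.1092 + 7·0.1085 + 8·0.1147 + 12·0.0868 + 9·0.105 + 10·0.111 + 14·0.084
 = 0.819 + 1.0101 + 1.2012 + 0.7595 + 0.9176 + 1.0416 + 0.945 + 1.11 + 1.176
 = 8.98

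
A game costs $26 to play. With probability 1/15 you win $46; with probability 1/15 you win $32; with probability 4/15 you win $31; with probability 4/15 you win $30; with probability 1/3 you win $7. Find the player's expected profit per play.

-2.2

E[payout] = 46·1/15 + 32·1/15 + 31·4/15 + 30·4/15 + 7·1/3
 = 46/15 + 32/15 + 124/15 + 8 + 7/3
 = 119/5
Net = 119/5 - 26 = -11/5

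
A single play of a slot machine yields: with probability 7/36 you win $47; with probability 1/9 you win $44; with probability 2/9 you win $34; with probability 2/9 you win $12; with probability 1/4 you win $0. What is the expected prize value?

E[payout] = 47·7/36 + 44·1/9 + 34·2/9 + 12·2/9 + 0·1/4
 = 329/36 + 44/9 + 68/9 + 8/3 + 0
 = 97/4

24.25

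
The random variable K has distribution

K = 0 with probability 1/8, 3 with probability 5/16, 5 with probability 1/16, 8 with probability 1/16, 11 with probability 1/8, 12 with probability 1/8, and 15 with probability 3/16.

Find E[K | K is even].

P(K is even) = 1/8 + 1/16 + 1/8 = 5/16.
E[K | K is even] = [0·1/8 + 8·1/16 + 12·1/8] / (5/16)
 = 2 / (5/16)
 = 32/5

6.4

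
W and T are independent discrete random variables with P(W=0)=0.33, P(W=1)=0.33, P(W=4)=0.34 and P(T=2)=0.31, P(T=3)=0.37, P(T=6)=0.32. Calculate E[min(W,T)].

E[min(W,T)] = Σ_w Σ_t min(w,t) · P(W=w)P(T=t)
 = 0·0.1023 + 0·0.1221 + 0·0.1056 + 1·0.1023 + 1·0.1221 + 1·0.1056 + 2·0.1054 + 3·0.1258 + 4·0.1088
 = 0 + 0 + 0 + 0.1023 + 0.1221 + 0.1056 + 0.2108 + 0.3774 + 0.4352
 = 1.3534

1.3534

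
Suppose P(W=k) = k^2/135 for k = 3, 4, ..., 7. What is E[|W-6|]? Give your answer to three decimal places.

0.985

E[|W-6|] = Σ |w-6|·P(W=w)
 = 3·1/15 + 2·16/135 + 1·5/27 + 0·4/15 + 1·49/135
 = 1/5 + 32/135 + 5/27 + 0 + 49/135
 = 133/135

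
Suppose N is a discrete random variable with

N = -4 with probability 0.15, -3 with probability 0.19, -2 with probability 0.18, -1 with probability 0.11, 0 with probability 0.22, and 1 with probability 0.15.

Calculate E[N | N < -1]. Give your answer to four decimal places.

P(N < -1) = 0.15 + 0.19 + 0.18 = 0.52.
E[N | N < -1] = [(-4)·0.15 + (-3)·0.19 + (-2)·0.18] / 0.52
 = -1.53 / 0.52
 = -153/52

-2.9423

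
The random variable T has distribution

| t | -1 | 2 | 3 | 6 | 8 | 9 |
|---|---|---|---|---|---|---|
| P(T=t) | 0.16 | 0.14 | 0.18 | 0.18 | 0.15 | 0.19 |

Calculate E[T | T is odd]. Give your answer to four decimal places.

3.9434

P(T is odd) = 0.16 + 0.18 + 0.19 = 0.53.
E[T | T is odd] = [(-1)·0.16 + 3·0.18 + 9·0.19] / 0.53
 = 2.09 / 0.53
 = 209/53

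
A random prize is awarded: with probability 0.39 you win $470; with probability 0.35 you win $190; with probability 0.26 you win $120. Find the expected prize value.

E[payout] = 470·0.39 + 190·0.35 + 120·0.26
 = 183.3 + 66.5 + 31.2
 = 281

281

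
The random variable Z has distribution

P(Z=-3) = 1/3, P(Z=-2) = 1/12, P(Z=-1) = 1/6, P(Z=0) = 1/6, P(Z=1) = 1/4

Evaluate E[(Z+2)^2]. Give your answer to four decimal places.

3.4167

E[(Z+2)^2] = Σ (z+2)^2·P(Z=z)
 = 1·1/3 + 0·1/12 + 1·1/6 + 4·1/6 + 9·1/4
 = 1/3 + 0 + 1/6 + 2/3 + 9/4
 = 41/12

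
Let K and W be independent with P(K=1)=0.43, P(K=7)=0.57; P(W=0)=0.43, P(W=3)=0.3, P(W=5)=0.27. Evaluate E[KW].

9.945

E[KW] = Σ_k Σ_w kw · P(K=k)P(W=w)
 = 0·0.1849 + 3·0.129 + 5·0.1161 + 0·0.2451 + 21·0.171 + 35·0.1539
 = 0 + 0.387 + 0.5805 + 0 + 3.591 + 5.3865
 = 9.945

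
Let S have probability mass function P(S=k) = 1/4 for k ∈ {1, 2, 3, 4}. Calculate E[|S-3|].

1

E[|S-3|] = Σ |s-3|·P(S=s)
 = 2·1/4 + 1·1/4 + 0·1/4 + 1·1/4
 = 1/2 + 1/4 + 0 + 1/4
 = 1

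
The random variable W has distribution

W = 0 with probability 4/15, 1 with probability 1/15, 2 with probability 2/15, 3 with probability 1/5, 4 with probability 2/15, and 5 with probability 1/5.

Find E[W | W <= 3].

P(W <= 3) = 4/15 + 1/15 + 2/15 + 1/5 = 2/3.
E[W | W <= 3] = [0·4/15 + 1·1/15 + 2·2/15 + 3·1/5] / (2/3)
 = 14/15 / (2/3)
 = 7/5

1.4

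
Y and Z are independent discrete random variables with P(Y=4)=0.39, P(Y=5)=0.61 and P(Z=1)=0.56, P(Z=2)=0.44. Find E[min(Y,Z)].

1.44

E[min(Y,Z)] = Σ_y Σ_z min(y,z) · P(Y=y)P(Z=z)
 = 1·0.2184 + 2·0.1716 + 1·0.3416 + 2·0.2684
 = 0.2184 + 0.3432 + 0.3416 + 0.5368
 = 1.44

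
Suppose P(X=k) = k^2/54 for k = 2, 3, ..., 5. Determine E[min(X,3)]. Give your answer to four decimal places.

E[min(X,3)] = Σ min(x,3)·P(X=x)
 = 2·2/27 + 3·1/6 + 3·8/27 + 3·25/54
 = 4/27 + 1/2 + 8/9 + 25/18
 = 79/27

2.9259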